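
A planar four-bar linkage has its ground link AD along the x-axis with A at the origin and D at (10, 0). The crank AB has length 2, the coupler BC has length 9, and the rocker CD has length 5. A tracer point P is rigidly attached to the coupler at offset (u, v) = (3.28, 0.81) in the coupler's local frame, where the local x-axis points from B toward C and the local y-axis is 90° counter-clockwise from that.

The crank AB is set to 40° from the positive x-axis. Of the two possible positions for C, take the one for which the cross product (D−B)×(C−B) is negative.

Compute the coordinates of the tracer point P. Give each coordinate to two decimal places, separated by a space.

4.52 -0.29

A=(0,0), D=(10.00,0)
B = A + 2.00·(cos40°, sin40°) = (1.5321, 1.2856)
|BD| = 8.5649
circle(B,9.00) ∩ circle(D,5.00): a=7.5516, h=4.8962
  candidates: C₊=(9.7331,4.9929) cross=41.936; C₋=(8.2632,-4.6887) cross=-41.936
  mode - wants cross < 0 → take C=(8.2632,-4.6887) (cross=-41.936)
ex = (C−B)/|BC| = (0.7479,-0.6638); ey = (0.6638,0.7479)
P = B + 3.28·ex + 0.81·ey = (4.5229,-0.2859)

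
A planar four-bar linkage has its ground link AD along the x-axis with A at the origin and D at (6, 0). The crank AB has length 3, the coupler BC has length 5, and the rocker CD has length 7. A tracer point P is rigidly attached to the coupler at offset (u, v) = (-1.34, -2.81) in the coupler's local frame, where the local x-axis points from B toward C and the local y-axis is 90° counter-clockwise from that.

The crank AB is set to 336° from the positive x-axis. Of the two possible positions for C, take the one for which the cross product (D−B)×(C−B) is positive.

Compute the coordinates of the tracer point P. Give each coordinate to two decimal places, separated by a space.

5.75 -0.41

A=(0,0), D=(6.00,0)
B = A + 3.00·(cos336°, sin336°) = (2.7406, -1.2202)
|BD| = 3.4803
circle(B,5.00) ∩ circle(D,7.00): a=-1.7079, h=4.6993
  candidates: C₊=(-0.5064,2.5820) cross=16.355; C₋=(2.7888,-6.2200) cross=-16.355
  mode + wants cross > 0 → take C=(-0.5064,2.5820) (cross=16.355)
ex = (C−B)/|BC| = (-0.6494,0.7604); ey = (-0.7604,-0.6494)
P = B + -1.34·ex + -2.81·ey = (5.7477,-0.4144)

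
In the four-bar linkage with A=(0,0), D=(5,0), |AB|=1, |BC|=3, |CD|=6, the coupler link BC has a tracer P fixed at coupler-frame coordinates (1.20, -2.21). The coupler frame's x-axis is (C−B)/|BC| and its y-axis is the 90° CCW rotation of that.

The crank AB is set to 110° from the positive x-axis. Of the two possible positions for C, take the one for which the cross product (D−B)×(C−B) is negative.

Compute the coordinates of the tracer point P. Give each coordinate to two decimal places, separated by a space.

A=(0,0), D=(5.00,0)
B = A + 1.00·(cos110°, sin110°) = (-0.3420, 0.9397)
|BD| = 5.4240
circle(B,3.00) ∩ circle(D,6.00): a=0.2231, h=2.9917
  candidates: C₊=(0.3960,3.8475) cross=16.227; C₋=(-0.6406,-2.0454) cross=-16.227
  mode - wants cross < 0 → take C=(-0.6406,-2.0454) (cross=-16.227)
ex = (C−B)/|BC| = (-0.0995,-0.9950); ey = (0.9950,-0.0995)
P = B + 1.20·ex + -2.21·ey = (-2.6605,-0.0344)

-2.66 -0.03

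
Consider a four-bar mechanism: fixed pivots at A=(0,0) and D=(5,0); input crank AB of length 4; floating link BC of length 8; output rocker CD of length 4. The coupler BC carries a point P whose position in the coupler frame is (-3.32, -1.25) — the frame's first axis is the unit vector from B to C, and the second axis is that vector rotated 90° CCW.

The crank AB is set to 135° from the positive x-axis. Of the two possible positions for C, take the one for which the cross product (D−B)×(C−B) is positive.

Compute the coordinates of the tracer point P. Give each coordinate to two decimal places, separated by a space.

-5.93 1.11

A=(0,0), D=(5.00,0)
B = A + 4.00·(cos135°, sin135°) = (-2.8284, 2.8284)
|BD| = 8.3237
circle(B,8.00) ∩ circle(D,4.00): a=7.0452, h=3.7902
  candidates: C₊=(5.0855,3.9991) cross=31.548; C₋=(2.5096,-3.1302) cross=-31.548
  mode + wants cross > 0 → take C=(5.0855,3.9991) (cross=31.548)
ex = (C−B)/|BC| = (0.9892,0.1463); ey = (-0.1463,0.9892)
P = B + -3.32·ex + -1.25·ey = (-5.9298,1.1061)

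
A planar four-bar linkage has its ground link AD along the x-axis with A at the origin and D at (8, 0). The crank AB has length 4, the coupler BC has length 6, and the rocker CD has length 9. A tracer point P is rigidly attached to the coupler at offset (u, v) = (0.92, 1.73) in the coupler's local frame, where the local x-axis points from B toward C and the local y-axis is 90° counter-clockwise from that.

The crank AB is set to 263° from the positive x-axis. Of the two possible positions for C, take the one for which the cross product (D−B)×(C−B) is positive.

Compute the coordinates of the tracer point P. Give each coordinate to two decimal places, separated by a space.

A=(0,0), D=(8.00,0)
B = A + 4.00·(cos263°, sin263°) = (-0.4875, -3.9702)
|BD| = 9.3701
circle(B,6.00) ∩ circle(D,9.00): a=2.2838, h=5.5483
  candidates: C₊=(-0.7696,2.0232) cross=51.989; C₋=(3.9321,-8.0282) cross=-51.989
  mode + wants cross > 0 → take C=(-0.7696,2.0232) (cross=51.989)
ex = (C−B)/|BC| = (-0.0470,0.9989); ey = (-0.9989,-0.0470)
P = B + 0.92·ex + 1.73·ey = (-2.2588,-3.1326)

-2.26 -3.13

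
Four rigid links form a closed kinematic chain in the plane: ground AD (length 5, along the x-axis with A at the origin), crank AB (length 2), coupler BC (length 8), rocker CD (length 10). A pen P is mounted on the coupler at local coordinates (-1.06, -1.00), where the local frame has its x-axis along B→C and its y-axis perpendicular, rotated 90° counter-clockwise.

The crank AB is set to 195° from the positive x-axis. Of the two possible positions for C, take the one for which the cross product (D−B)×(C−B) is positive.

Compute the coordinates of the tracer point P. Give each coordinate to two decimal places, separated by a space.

A=(0,0), D=(5.00,0)
B = A + 2.00·(cos195°, sin195°) = (-1.9319, -0.5176)
|BD| = 6.9512
circle(B,8.00) ∩ circle(D,10.00): a=0.8861, h=7.9508
  candidates: C₊=(-1.6403,7.4770) cross=55.267; C₋=(-0.4562,-8.3804) cross=-55.267
  mode + wants cross > 0 → take C=(-1.6403,7.4770) (cross=55.267)
ex = (C−B)/|BC| = (0.0364,0.9993); ey = (-0.9993,0.0364)
P = B + -1.06·ex + -1.00·ey = (-0.9711,-1.6134)

-0.97 -1.61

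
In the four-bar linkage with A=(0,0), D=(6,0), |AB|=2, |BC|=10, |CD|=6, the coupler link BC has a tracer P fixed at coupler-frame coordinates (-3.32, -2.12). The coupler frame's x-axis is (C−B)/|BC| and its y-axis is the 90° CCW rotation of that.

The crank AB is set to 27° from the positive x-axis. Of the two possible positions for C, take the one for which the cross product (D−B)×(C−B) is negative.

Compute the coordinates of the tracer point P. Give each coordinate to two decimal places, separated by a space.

A=(0,0), D=(6.00,0)
B = A + 2.00·(cos27°, sin27°) = (1.7820, 0.9080)
|BD| = 4.3146
circle(B,10.00) ∩ circle(D,6.00): a=9.5740, h=2.8878
  candidates: C₊=(11.7493,1.7163) cross=12.460; C₋=(10.5339,-3.9299) cross=-12.460
  mode - wants cross < 0 → take C=(10.5339,-3.9299) (cross=-12.460)
ex = (C−B)/|BC| = (0.8752,-0.4838); ey = (0.4838,0.8752)
P = B + -3.32·ex + -2.12·ey = (-2.1492,0.6588)

-2.15 0.66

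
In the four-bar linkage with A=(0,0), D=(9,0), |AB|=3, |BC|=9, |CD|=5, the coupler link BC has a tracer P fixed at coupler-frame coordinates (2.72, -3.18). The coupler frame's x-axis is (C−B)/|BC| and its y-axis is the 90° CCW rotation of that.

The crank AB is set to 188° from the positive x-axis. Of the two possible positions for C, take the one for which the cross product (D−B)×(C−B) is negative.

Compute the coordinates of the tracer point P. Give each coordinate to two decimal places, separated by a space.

A=(0,0), D=(9.00,0)
B = A + 3.00·(cos188°, sin188°) = (-2.9708, -0.4175)
|BD| = 11.9781
circle(B,9.00) ∩ circle(D,5.00): a=8.3266, h=3.4157
  candidates: C₊=(5.2317,3.2863) cross=40.914; C₋=(5.4698,-3.5409) cross=-40.914
  mode - wants cross < 0 → take C=(5.4698,-3.5409) (cross=-40.914)
ex = (C−B)/|BC| = (0.9378,-0.3470); ey = (0.3470,0.9378)
P = B + 2.72·ex + -3.18·ey = (-1.5234,-4.3438)

-1.52 -4.34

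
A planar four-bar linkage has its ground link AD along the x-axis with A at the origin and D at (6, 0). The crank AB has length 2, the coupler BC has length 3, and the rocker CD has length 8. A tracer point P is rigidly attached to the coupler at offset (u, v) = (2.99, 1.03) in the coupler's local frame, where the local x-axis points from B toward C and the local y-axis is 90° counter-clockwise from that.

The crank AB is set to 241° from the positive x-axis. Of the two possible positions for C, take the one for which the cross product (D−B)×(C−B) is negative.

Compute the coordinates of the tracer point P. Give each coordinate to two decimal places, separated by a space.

A=(0,0), D=(6.00,0)
B = A + 2.00·(cos241°, sin241°) = (-0.9696, -1.7492)
|BD| = 7.1858
circle(B,3.00) ∩ circle(D,8.00): a=-0.2341, h=2.9909
  candidates: C₊=(-1.9248,1.0947) cross=21.492; C₋=(-0.4686,-4.7071) cross=-21.492
  mode - wants cross < 0 → take C=(-0.4686,-4.7071) (cross=-21.492)
ex = (C−B)/|BC| = (0.1670,-0.9860); ey = (0.9860,0.1670)
P = B + 2.99·ex + 1.03·ey = (0.5452,-4.5252)

0.55 -4.53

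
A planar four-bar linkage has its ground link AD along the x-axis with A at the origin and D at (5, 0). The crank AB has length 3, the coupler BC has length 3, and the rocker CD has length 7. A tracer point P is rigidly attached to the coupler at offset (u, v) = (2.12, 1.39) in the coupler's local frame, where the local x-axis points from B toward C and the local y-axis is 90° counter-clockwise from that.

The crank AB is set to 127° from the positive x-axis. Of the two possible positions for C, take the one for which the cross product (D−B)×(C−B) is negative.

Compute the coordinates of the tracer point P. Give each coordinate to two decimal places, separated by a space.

A=(0,0), D=(5.00,0)
B = A + 3.00·(cos127°, sin127°) = (-1.8054, 2.3959)
|BD| = 7.2149
circle(B,3.00) ∩ circle(D,7.00): a=0.8354, h=2.8813
  candidates: C₊=(-0.0606,4.8363) cross=20.789; C₋=(-1.9743,-0.5993) cross=-20.789
  mode - wants cross < 0 → take C=(-1.9743,-0.5993) (cross=-20.789)
ex = (C−B)/|BC| = (-0.0563,-0.9984); ey = (0.9984,-0.0563)
P = B + 2.12·ex + 1.39·ey = (-0.5370,0.2010)

-0.54 0.20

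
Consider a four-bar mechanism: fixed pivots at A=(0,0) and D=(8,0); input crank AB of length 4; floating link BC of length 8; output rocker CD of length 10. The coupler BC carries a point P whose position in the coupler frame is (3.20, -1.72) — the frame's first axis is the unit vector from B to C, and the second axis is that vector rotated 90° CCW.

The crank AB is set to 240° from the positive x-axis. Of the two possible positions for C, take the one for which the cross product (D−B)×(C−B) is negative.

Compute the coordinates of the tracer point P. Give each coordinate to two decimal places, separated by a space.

A=(0,0), D=(8.00,0)
B = A + 4.00·(cos240°, sin240°) = (-2.0000, -3.4641)
|BD| = 10.5830
circle(B,8.00) ∩ circle(D,10.00): a=3.5907, h=7.1489
  candidates: C₊=(-0.9472,4.4663) cross=75.657; C₋=(3.7329,-9.0439) cross=-75.657
  mode - wants cross < 0 → take C=(3.7329,-9.0439) (cross=-75.657)
ex = (C−B)/|BC| = (0.7166,-0.6975); ey = (0.6975,0.7166)
P = B + 3.20·ex + -1.72·ey = (-0.9065,-6.9286)

-0.91 -6.93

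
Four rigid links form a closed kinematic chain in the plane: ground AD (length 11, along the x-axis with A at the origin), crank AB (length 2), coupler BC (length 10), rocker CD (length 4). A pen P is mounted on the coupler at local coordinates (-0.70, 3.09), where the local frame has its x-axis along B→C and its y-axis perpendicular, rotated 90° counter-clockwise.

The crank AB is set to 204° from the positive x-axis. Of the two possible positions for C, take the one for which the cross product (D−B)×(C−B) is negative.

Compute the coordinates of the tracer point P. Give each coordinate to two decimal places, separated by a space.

-1.95 2.35

A=(0,0), D=(11.00,0)
B = A + 2.00·(cos204°, sin204°) = (-1.8271, -0.8135)
|BD| = 12.8529
circle(B,10.00) ∩ circle(D,4.00): a=9.6942, h=2.4541
  candidates: C₊=(7.6923,2.2493) cross=31.543; C₋=(8.0030,-2.6491) cross=-31.543
  mode - wants cross < 0 → take C=(8.0030,-2.6491) (cross=-31.543)
ex = (C−B)/|BC| = (0.9830,-0.1836); ey = (0.1836,0.9830)
P = B + -0.70·ex + 3.09·ey = (-1.9480,2.3525)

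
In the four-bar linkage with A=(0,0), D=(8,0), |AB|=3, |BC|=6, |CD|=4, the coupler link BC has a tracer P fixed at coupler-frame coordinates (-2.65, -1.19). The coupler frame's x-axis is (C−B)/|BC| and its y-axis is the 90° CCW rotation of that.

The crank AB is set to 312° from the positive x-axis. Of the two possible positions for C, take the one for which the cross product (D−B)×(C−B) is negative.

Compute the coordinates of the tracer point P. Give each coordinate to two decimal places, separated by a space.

-0.88 -2.59

A=(0,0), D=(8.00,0)
B = A + 3.00·(cos312°, sin312°) = (2.0074, -2.2294)
|BD| = 6.3939
circle(B,6.00) ∩ circle(D,4.00): a=4.7609, h=3.6515
  candidates: C₊=(5.1963,2.8530) cross=23.347; C₋=(7.7428,-3.9917) cross=-23.347
  mode - wants cross < 0 → take C=(7.7428,-3.9917) (cross=-23.347)
ex = (C−B)/|BC| = (0.9559,-0.2937); ey = (0.2937,0.9559)
P = B + -2.65·ex + -1.19·ey = (-0.8752,-2.5886)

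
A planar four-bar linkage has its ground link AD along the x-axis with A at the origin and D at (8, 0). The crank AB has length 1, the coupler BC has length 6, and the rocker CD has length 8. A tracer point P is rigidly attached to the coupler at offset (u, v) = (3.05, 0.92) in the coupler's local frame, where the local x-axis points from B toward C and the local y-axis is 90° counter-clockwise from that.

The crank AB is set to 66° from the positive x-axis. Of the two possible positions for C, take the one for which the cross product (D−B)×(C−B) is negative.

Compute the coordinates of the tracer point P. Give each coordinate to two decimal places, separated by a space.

A=(0,0), D=(8.00,0)
B = A + 1.00·(cos66°, sin66°) = (0.4067, 0.9135)
|BD| = 7.6480
circle(B,6.00) ∩ circle(D,8.00): a=1.9935, h=5.6592
  candidates: C₊=(3.0619,6.2941) cross=43.281; C₋=(1.7100,-4.9432) cross=-43.281
  mode - wants cross < 0 → take C=(1.7100,-4.9432) (cross=-43.281)
ex = (C−B)/|BC| = (0.2172,-0.9761); ey = (0.9761,0.2172)
P = B + 3.05·ex + 0.92·ey = (1.9672,-1.8638)

1.97 -1.86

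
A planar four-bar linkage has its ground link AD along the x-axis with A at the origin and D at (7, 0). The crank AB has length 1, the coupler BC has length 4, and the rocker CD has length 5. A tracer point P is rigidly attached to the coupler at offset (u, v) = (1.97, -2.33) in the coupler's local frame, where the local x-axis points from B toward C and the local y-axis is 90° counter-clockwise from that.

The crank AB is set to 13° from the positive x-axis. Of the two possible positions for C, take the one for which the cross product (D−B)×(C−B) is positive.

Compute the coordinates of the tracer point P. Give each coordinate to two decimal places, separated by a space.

A=(0,0), D=(7.00,0)
B = A + 1.00·(cos13°, sin13°) = (0.9744, 0.2250)
|BD| = 6.0298
circle(B,4.00) ∩ circle(D,5.00): a=2.2686, h=3.2944
  candidates: C₊=(3.3643,3.4325) cross=19.865; C₋=(3.1185,-3.1518) cross=-19.865
  mode + wants cross > 0 → take C=(3.3643,3.4325) (cross=19.865)
ex = (C−B)/|BC| = (0.5975,0.8019); ey = (-0.8019,0.5975)
P = B + 1.97·ex + -2.33·ey = (4.0198,0.4125)

4.02 0.41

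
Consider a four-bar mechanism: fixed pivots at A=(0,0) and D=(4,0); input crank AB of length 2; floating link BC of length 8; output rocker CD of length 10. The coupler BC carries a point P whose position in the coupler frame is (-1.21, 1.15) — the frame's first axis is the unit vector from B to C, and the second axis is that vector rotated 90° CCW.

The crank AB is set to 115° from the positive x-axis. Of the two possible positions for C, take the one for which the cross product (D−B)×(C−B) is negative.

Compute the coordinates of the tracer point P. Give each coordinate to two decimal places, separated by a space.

0.73 2.37

A=(0,0), D=(4.00,0)
B = A + 2.00·(cos115°, sin115°) = (-0.8452, 1.8126)
|BD| = 5.1732
circle(B,8.00) ∩ circle(D,10.00): a=-0.8929, h=7.9500
  candidates: C₊=(1.1041,9.5715) cross=41.127; C₋=(-4.4671,-5.3206) cross=-41.127
  mode - wants cross < 0 → take C=(-4.4671,-5.3206) (cross=-41.127)
ex = (C−B)/|BC| = (-0.4527,-0.8916); ey = (0.8916,-0.4527)
P = B + -1.21·ex + 1.15·ey = (0.7280,2.3709)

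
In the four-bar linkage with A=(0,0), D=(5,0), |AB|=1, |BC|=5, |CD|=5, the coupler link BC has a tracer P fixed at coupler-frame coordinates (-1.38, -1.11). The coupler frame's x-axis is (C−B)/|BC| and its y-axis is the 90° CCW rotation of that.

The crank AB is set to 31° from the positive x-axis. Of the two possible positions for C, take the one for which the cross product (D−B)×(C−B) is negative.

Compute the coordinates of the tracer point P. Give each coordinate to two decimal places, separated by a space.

A=(0,0), D=(5.00,0)
B = A + 1.00·(cos31°, sin31°) = (0.8572, 0.5150)
|BD| = 4.1747
circle(B,5.00) ∩ circle(D,5.00): a=2.0874, h=4.5434
  candidates: C₊=(3.4891,4.7663) cross=18.968; C₋=(2.3681,-4.2512) cross=-18.968
  mode - wants cross < 0 → take C=(2.3681,-4.2512) (cross=-18.968)
ex = (C−B)/|BC| = (0.3022,-0.9533); ey = (0.9533,0.3022)
P = B + -1.38·ex + -1.11·ey = (-0.6179,1.4951)

-0.62 1.50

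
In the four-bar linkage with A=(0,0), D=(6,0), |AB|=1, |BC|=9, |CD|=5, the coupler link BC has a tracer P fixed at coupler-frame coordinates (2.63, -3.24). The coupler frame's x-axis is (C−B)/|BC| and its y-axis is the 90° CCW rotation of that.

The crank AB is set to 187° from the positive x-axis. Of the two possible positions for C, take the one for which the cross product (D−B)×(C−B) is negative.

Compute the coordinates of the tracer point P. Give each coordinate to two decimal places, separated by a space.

-0.52 -4.27

A=(0,0), D=(6.00,0)
B = A + 1.00·(cos187°, sin187°) = (-0.9925, -0.1219)
|BD| = 6.9936
circle(B,9.00) ∩ circle(D,5.00): a=7.5005, h=4.9742
  candidates: C₊=(6.4201,4.9823) cross=34.788; C₋=(6.5935,-4.9647) cross=-34.788
  mode - wants cross < 0 → take C=(6.5935,-4.9647) (cross=-34.788)
ex = (C−B)/|BC| = (0.8429,-0.5381); ey = (0.5381,0.8429)
P = B + 2.63·ex + -3.24·ey = (-0.5192,-4.2680)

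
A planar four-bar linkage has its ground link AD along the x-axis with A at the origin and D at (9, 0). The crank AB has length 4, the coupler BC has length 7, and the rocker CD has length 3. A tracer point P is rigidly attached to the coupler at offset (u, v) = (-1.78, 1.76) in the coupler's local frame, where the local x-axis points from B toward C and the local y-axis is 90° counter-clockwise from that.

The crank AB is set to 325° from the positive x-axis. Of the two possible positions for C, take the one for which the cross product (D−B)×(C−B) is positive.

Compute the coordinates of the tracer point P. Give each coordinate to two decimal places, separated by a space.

A=(0,0), D=(9.00,0)
B = A + 4.00·(cos325°, sin325°) = (3.2766, -2.2943)
|BD| = 6.1661
circle(B,7.00) ∩ circle(D,3.00): a=6.3266, h=2.9957
  candidates: C₊=(8.0343,2.8403) cross=18.472; C₋=(10.2636,-2.7209) cross=-18.472
  mode + wants cross > 0 → take C=(8.0343,2.8403) (cross=18.472)
ex = (C−B)/|BC| = (0.6797,0.7335); ey = (-0.7335,0.6797)
P = B + -1.78·ex + 1.76·ey = (0.7758,-2.4037)

0.78 -2.40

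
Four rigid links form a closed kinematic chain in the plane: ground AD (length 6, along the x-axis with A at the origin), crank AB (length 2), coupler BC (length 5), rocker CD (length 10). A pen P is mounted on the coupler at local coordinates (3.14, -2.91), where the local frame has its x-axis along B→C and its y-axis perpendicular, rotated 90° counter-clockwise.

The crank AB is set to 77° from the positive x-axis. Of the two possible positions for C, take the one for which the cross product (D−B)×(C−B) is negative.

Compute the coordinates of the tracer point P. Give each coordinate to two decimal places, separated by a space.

A=(0,0), D=(6.00,0)
B = A + 2.00·(cos77°, sin77°) = (0.4499, 1.9487)
|BD| = 5.8823
circle(B,5.00) ∩ circle(D,10.00): a=-3.4339, h=3.6343
  candidates: C₊=(-1.5861,6.5154) cross=21.378; C₋=(-3.9941,-0.3427) cross=-21.378
  mode - wants cross < 0 → take C=(-3.9941,-0.3427) (cross=-21.378)
ex = (C−B)/|BC| = (-0.8888,-0.4583); ey = (0.4583,-0.8888)
P = B + 3.14·ex + -2.91·ey = (-3.6746,3.0962)

-3.67 3.10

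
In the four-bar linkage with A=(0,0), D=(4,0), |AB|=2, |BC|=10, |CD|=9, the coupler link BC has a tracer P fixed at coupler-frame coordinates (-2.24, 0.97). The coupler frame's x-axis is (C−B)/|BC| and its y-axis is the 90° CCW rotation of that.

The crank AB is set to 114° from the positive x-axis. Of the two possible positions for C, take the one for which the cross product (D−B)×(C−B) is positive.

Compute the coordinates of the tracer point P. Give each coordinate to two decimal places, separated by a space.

-3.11 1.01

A=(0,0), D=(4.00,0)
B = A + 2.00·(cos114°, sin114°) = (-0.8135, 1.8271)
|BD| = 5.1486
circle(B,10.00) ∩ circle(D,9.00): a=4.4195, h=8.9704
  candidates: C₊=(6.5017,8.6453) cross=46.185; C₋=(0.1350,-8.1278) cross=-46.185
  mode + wants cross > 0 → take C=(6.5017,8.6453) (cross=46.185)
ex = (C−B)/|BC| = (0.7315,0.6818); ey = (-0.6818,0.7315)
P = B + -2.24·ex + 0.97·ey = (-3.1134,1.0094)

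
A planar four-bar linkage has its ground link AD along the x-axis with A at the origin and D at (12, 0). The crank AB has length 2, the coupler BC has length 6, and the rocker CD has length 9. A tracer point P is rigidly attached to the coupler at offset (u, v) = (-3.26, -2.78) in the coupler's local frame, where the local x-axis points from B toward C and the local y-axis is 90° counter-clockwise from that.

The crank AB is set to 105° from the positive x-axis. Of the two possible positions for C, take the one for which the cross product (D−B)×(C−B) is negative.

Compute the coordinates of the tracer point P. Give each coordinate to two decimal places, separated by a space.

-4.75 2.60

A=(0,0), D=(12.00,0)
B = A + 2.00·(cos105°, sin105°) = (-0.5176, 1.9319)
|BD| = 12.6658
circle(B,6.00) ∩ circle(D,9.00): a=4.5565, h=3.9036
  candidates: C₊=(4.5809,5.0948) cross=49.443; C₋=(3.3901,-2.6211) cross=-49.443
  mode - wants cross < 0 → take C=(3.3901,-2.6211) (cross=-49.443)
ex = (C−B)/|BC| = (0.6513,-0.7588); ey = (0.7588,0.6513)
P = B + -3.26·ex + -2.78·ey = (-4.7504,2.5950)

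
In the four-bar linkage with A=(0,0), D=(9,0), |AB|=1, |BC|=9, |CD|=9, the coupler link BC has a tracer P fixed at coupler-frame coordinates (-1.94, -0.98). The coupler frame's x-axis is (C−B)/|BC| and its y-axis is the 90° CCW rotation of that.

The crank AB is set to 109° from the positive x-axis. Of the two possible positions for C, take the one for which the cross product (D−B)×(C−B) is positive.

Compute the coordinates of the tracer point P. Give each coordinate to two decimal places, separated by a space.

A=(0,0), D=(9.00,0)
B = A + 1.00·(cos109°, sin109°) = (-0.3256, 0.9455)
|BD| = 9.3734
circle(B,9.00) ∩ circle(D,9.00): a=4.6867, h=7.6834
  candidates: C₊=(5.1123,8.1170) cross=72.020; C₋=(3.5622,-7.1715) cross=-72.020
  mode + wants cross > 0 → take C=(5.1123,8.1170) (cross=72.020)
ex = (C−B)/|BC| = (0.6042,0.7968); ey = (-0.7968,0.6042)
P = B + -1.94·ex + -0.98·ey = (-0.7168,-1.1925)

-0.72 -1.19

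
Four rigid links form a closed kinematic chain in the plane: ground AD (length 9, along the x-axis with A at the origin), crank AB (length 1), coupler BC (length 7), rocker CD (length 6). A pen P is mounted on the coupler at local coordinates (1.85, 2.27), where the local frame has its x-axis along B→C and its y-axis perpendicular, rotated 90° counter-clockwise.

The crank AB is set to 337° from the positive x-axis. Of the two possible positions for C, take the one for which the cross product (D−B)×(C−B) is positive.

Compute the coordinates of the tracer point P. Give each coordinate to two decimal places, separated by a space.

A=(0,0), D=(9.00,0)
B = A + 1.00·(cos337°, sin337°) = (0.9205, -0.3907)
|BD| = 8.0889
circle(B,7.00) ∩ circle(D,6.00): a=4.8480, h=5.0494
  candidates: C₊=(5.5190,4.8870) cross=40.844; C₋=(6.0068,-5.2001) cross=-40.844
  mode + wants cross > 0 → take C=(5.5190,4.8870) (cross=40.844)
ex = (C−B)/|BC| = (0.6569,0.7540); ey = (-0.7540,0.6569)
P = B + 1.85·ex + 2.27·ey = (0.4243,2.4953)

0.42 2.50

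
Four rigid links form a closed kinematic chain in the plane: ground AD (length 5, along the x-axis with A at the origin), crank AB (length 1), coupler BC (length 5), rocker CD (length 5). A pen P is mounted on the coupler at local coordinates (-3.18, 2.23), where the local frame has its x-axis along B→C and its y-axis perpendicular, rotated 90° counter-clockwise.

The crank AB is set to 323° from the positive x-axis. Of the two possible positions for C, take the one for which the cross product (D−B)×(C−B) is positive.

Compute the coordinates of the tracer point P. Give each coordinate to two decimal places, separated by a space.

-2.26 -2.99

A=(0,0), D=(5.00,0)
B = A + 1.00·(cos323°, sin323°) = (0.7986, -0.6018)
|BD| = 4.2442
circle(B,5.00) ∩ circle(D,5.00): a=2.1221, h=4.5273
  candidates: C₊=(2.2574,4.1807) cross=19.215; C₋=(3.5413,-4.7825) cross=-19.215
  mode + wants cross > 0 → take C=(2.2574,4.1807) (cross=19.215)
ex = (C−B)/|BC| = (0.2917,0.9565); ey = (-0.9565,0.2917)
P = B + -3.18·ex + 2.23·ey = (-2.2621,-2.9929)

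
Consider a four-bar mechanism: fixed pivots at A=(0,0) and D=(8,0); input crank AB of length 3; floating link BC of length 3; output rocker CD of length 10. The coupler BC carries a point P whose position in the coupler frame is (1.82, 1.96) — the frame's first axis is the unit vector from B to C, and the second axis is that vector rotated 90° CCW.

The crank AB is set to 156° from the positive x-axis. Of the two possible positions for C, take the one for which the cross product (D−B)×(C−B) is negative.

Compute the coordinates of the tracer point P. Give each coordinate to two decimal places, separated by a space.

-0.33 0.05

A=(0,0), D=(8.00,0)
B = A + 3.00·(cos156°, sin156°) = (-2.7406, 1.2202)
|BD| = 10.8097
circle(B,3.00) ∩ circle(D,10.00): a=1.1957, h=2.7514
  candidates: C₊=(-1.2420,3.8191) cross=29.742; C₋=(-1.8632,-1.6486) cross=-29.742
  mode - wants cross < 0 → take C=(-1.8632,-1.6486) (cross=-29.742)
ex = (C−B)/|BC| = (0.2925,-0.9563); ey = (0.9563,0.2925)
P = B + 1.82·ex + 1.96·ey = (-0.3340,0.0531)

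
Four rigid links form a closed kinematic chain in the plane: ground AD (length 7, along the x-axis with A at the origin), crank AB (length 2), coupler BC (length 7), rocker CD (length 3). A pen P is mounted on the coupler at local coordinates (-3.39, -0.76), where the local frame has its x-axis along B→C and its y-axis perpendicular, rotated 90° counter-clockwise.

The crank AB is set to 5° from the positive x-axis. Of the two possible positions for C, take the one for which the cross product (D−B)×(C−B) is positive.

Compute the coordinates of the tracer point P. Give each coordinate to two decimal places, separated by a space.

-0.94 -1.69

A=(0,0), D=(7.00,0)
B = A + 2.00·(cos5°, sin5°) = (1.9924, 0.1743)
|BD| = 5.0106
circle(B,7.00) ∩ circle(D,3.00): a=6.4968, h=2.6060
  candidates: C₊=(8.5759,2.5527) cross=13.058; C₋=(8.3946,-2.6561) cross=-13.058
  mode + wants cross > 0 → take C=(8.5759,2.5527) (cross=13.058)
ex = (C−B)/|BC| = (0.9405,0.3398); ey = (-0.3398,0.9405)
P = B + -3.39·ex + -0.76·ey = (-0.9377,-1.6923)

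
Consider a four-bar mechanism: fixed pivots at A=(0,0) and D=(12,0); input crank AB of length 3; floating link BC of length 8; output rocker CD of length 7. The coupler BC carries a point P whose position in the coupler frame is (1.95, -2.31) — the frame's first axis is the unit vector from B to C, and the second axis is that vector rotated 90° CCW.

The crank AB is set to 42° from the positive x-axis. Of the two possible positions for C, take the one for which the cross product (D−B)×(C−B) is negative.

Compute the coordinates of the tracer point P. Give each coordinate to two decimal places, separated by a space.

1.42 -0.90

A=(0,0), D=(12.00,0)
B = A + 3.00·(cos42°, sin42°) = (2.2294, 2.0074)
|BD| = 9.9746
circle(B,8.00) ∩ circle(D,7.00): a=5.7392, h=5.5733
  candidates: C₊=(8.9729,6.3116) cross=55.591; C₋=(6.7296,-4.6069) cross=-55.591
  mode - wants cross < 0 → take C=(6.7296,-4.6069) (cross=-55.591)
ex = (C−B)/|BC| = (0.5625,-0.8268); ey = (0.8268,0.5625)
P = B + 1.95·ex + -2.31·ey = (1.4165,-0.9043)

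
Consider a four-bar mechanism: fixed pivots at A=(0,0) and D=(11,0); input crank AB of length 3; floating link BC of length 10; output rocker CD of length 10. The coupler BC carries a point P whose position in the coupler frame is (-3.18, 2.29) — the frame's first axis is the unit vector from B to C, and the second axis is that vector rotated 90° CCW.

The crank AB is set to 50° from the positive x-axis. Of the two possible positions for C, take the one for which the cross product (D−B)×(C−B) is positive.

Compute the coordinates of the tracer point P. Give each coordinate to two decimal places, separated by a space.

A=(0,0), D=(11.00,0)
B = A + 3.00·(cos50°, sin50°) = (1.9284, 2.2981)
|BD| = 9.3582
circle(B,10.00) ∩ circle(D,10.00): a=4.6791, h=8.8378
  candidates: C₊=(8.6345,9.7162) cross=82.706; C₋=(4.2939,-7.4181) cross=-82.706
  mode + wants cross > 0 → take C=(8.6345,9.7162) (cross=82.706)
ex = (C−B)/|BC| = (0.6706,0.7418); ey = (-0.7418,0.6706)
P = B + -3.18·ex + 2.29·ey = (-1.9029,1.4749)

-1.90 1.47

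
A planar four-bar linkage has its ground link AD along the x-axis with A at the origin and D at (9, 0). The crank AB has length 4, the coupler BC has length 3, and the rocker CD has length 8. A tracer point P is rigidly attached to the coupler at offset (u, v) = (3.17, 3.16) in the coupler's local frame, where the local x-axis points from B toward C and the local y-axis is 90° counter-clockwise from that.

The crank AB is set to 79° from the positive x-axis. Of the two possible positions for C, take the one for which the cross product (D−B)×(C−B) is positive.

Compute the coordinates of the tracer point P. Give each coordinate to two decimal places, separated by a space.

1.67 8.31

A=(0,0), D=(9.00,0)
B = A + 4.00·(cos79°, sin79°) = (0.7632, 3.9265)
|BD| = 9.1248
circle(B,3.00) ∩ circle(D,8.00): a=1.5486, h=2.5694
  candidates: C₊=(3.2668,5.5795) cross=23.445; C₋=(1.0555,0.9408) cross=-23.445
  mode + wants cross > 0 → take C=(3.2668,5.5795) (cross=23.445)
ex = (C−B)/|BC| = (0.8345,0.5510); ey = (-0.5510,0.8345)
P = B + 3.17·ex + 3.16·ey = (1.6676,8.3102)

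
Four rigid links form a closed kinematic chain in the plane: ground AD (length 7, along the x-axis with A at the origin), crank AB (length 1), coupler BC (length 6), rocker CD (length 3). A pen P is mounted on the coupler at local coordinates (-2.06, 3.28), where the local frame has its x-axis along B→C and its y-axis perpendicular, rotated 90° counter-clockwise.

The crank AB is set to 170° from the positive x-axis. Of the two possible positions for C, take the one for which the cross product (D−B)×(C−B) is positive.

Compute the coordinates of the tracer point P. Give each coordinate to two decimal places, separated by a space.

A=(0,0), D=(7.00,0)
B = A + 1.00·(cos170°, sin170°) = (-0.9848, 0.1736)
|BD| = 7.9867
circle(B,6.00) ∩ circle(D,3.00): a=5.6837, h=1.9225
  candidates: C₊=(4.7393,1.9721) cross=15.354; C₋=(4.6557,-1.8720) cross=-15.354
  mode + wants cross > 0 → take C=(4.7393,1.9721) (cross=15.354)
ex = (C−B)/|BC| = (0.9540,0.2997); ey = (-0.2997,0.9540)
P = B + -2.06·ex + 3.28·ey = (-3.9333,2.6854)

-3.93 2.69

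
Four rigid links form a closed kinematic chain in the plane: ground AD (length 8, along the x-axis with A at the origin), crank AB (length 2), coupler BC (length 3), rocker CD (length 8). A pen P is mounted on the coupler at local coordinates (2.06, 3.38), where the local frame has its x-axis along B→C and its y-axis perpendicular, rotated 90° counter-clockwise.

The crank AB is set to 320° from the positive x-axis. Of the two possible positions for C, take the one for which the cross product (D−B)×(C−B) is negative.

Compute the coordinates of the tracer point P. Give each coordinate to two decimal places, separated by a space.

A=(0,0), D=(8.00,0)
B = A + 2.00·(cos320°, sin320°) = (1.5321, -1.2856)
|BD| = 6.5944
circle(B,3.00) ∩ circle(D,8.00): a=-0.8730, h=2.8702
  candidates: C₊=(0.1163,1.3594) cross=18.927; C₋=(1.2354,-4.2709) cross=-18.927
  mode - wants cross < 0 → take C=(1.2354,-4.2709) (cross=-18.927)
ex = (C−B)/|BC| = (-0.0989,-0.9951); ey = (0.9951,-0.0989)
P = B + 2.06·ex + 3.38·ey = (4.6918,-3.6697)

4.69 -3.67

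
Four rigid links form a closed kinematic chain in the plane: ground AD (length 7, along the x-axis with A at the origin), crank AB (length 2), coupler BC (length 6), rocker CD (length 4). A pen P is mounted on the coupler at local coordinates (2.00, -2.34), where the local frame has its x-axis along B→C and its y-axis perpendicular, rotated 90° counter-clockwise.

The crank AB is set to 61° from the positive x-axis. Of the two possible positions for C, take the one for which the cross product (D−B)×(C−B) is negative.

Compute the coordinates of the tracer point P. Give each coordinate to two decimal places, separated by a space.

0.25 -1.24

A=(0,0), D=(7.00,0)
B = A + 2.00·(cos61°, sin61°) = (0.9696, 1.7492)
|BD| = 6.2790
circle(B,6.00) ∩ circle(D,4.00): a=4.7321, h=3.6888
  candidates: C₊=(6.5420,3.9737) cross=23.162; C₋=(4.4867,-3.1118) cross=-23.162
  mode - wants cross < 0 → take C=(4.4867,-3.1118) (cross=-23.162)
ex = (C−B)/|BC| = (0.5862,-0.8102); ey = (0.8102,0.5862)
P = B + 2.00·ex + -2.34·ey = (0.2462,-1.2428)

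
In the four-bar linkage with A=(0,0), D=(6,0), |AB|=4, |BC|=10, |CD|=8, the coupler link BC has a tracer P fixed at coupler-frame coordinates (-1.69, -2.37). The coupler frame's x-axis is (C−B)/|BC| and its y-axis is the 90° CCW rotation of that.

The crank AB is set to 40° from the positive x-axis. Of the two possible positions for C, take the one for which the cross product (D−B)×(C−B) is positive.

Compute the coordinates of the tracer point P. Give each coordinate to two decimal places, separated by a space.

1.71 -0.01

A=(0,0), D=(6.00,0)
B = A + 4.00·(cos40°, sin40°) = (3.0642, 2.5712)
|BD| = 3.9025
circle(B,10.00) ∩ circle(D,8.00): a=6.5636, h=7.5444
  candidates: C₊=(12.9725,3.9223) cross=29.443; C₋=(3.0313,-7.4288) cross=-29.443
  mode + wants cross > 0 → take C=(12.9725,3.9223) (cross=29.443)
ex = (C−B)/|BC| = (0.9908,0.1351); ey = (-0.1351,0.9908)
P = B + -1.69·ex + -2.37·ey = (1.7099,-0.0055)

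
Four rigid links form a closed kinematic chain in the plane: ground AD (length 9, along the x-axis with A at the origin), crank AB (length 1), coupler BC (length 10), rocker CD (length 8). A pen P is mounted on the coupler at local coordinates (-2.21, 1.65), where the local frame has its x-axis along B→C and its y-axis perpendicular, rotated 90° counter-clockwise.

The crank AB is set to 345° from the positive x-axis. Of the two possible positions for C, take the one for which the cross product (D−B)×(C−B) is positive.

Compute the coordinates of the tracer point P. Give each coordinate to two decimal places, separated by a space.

-1.68 -1.04

A=(0,0), D=(9.00,0)
B = A + 1.00·(cos345°, sin345°) = (0.9659, -0.2588)
|BD| = 8.0382
circle(B,10.00) ∩ circle(D,8.00): a=6.2584, h=7.7995
  candidates: C₊=(6.9700,7.7381) cross=62.694; C₋=(7.4722,-7.8528) cross=-62.694
  mode + wants cross > 0 → take C=(6.9700,7.7381) (cross=62.694)
ex = (C−B)/|BC| = (0.6004,0.7997); ey = (-0.7997,0.6004)
P = B + -2.21·ex + 1.65·ey = (-1.6805,-1.0355)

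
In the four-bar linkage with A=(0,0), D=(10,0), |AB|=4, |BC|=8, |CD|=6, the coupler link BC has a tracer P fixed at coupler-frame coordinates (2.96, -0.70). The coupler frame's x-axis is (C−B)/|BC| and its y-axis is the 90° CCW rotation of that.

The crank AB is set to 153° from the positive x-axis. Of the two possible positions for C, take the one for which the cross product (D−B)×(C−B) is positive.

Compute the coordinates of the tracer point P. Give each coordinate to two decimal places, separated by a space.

-0.57 1.27

A=(0,0), D=(10.00,0)
B = A + 4.00·(cos153°, sin153°) = (-3.5640, 1.8160)
|BD| = 13.6850
circle(B,8.00) ∩ circle(D,6.00): a=7.8655, h=1.4606
  candidates: C₊=(4.4258,2.2199) cross=19.988; C₋=(4.0381,-0.6754) cross=-19.988
  mode + wants cross > 0 → take C=(4.4258,2.2199) (cross=19.988)
ex = (C−B)/|BC| = (0.9987,0.0505); ey = (-0.0505,0.9987)
P = B + 2.96·ex + -0.70·ey = (-0.5725,1.2663)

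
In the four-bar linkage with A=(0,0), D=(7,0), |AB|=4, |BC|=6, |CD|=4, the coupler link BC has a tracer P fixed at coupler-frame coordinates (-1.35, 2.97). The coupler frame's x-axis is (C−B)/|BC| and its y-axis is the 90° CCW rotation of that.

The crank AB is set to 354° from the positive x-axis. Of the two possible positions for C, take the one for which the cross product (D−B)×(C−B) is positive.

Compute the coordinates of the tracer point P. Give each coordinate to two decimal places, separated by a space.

A=(0,0), D=(7.00,0)
B = A + 4.00·(cos354°, sin354°) = (3.9781, -0.4181)
|BD| = 3.0507
circle(B,6.00) ∩ circle(D,4.00): a=4.8033, h=3.5956
  candidates: C₊=(8.2432,3.8019) cross=10.969; C₋=(9.2288,-3.3215) cross=-10.969
  mode + wants cross > 0 → take C=(8.2432,3.8019) (cross=10.969)
ex = (C−B)/|BC| = (0.7109,0.7033); ey = (-0.7033,0.7109)
P = B + -1.35·ex + 2.97·ey = (0.9295,0.7436)

0.93 0.74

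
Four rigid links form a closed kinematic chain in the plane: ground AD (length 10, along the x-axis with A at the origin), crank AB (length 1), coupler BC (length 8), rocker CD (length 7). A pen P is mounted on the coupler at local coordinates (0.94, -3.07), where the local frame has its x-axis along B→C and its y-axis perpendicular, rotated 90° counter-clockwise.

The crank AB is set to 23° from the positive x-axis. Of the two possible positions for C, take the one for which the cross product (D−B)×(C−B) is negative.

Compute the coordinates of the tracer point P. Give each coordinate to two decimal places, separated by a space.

-0.84 -2.29

A=(0,0), D=(10.00,0)
B = A + 1.00·(cos23°, sin23°) = (0.9205, 0.3907)
|BD| = 9.0879
circle(B,8.00) ∩ circle(D,7.00): a=5.3692, h=5.9306
  candidates: C₊=(6.5397,6.0850) cross=53.896; C₋=(6.0298,-5.7652) cross=-53.896
  mode - wants cross < 0 → take C=(6.0298,-5.7652) (cross=-53.896)
ex = (C−B)/|BC| = (0.6387,-0.7695); ey = (0.7695,0.6387)
P = B + 0.94·ex + -3.07·ey = (-0.8415,-2.2933)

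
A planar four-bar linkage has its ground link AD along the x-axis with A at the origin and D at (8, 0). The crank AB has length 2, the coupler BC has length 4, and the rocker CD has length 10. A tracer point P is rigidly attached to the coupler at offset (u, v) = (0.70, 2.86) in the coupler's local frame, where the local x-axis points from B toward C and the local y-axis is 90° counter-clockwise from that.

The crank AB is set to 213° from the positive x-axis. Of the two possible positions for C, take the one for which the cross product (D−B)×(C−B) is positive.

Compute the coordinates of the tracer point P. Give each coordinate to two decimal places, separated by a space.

-4.52 -0.31

A=(0,0), D=(8.00,0)
B = A + 2.00·(cos213°, sin213°) = (-1.6773, -1.0893)
|BD| = 9.7385
circle(B,4.00) ∩ circle(D,10.00): a=0.5564, h=3.9611
  candidates: C₊=(-1.5675,2.9092) cross=38.575; C₋=(-0.6813,-4.9633) cross=-38.575
  mode + wants cross > 0 → take C=(-1.5675,2.9092) (cross=38.575)
ex = (C−B)/|BC| = (0.0275,0.9996); ey = (-0.9996,0.0275)
P = B + 0.70·ex + 2.86·ey = (-4.5170,-0.3110)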